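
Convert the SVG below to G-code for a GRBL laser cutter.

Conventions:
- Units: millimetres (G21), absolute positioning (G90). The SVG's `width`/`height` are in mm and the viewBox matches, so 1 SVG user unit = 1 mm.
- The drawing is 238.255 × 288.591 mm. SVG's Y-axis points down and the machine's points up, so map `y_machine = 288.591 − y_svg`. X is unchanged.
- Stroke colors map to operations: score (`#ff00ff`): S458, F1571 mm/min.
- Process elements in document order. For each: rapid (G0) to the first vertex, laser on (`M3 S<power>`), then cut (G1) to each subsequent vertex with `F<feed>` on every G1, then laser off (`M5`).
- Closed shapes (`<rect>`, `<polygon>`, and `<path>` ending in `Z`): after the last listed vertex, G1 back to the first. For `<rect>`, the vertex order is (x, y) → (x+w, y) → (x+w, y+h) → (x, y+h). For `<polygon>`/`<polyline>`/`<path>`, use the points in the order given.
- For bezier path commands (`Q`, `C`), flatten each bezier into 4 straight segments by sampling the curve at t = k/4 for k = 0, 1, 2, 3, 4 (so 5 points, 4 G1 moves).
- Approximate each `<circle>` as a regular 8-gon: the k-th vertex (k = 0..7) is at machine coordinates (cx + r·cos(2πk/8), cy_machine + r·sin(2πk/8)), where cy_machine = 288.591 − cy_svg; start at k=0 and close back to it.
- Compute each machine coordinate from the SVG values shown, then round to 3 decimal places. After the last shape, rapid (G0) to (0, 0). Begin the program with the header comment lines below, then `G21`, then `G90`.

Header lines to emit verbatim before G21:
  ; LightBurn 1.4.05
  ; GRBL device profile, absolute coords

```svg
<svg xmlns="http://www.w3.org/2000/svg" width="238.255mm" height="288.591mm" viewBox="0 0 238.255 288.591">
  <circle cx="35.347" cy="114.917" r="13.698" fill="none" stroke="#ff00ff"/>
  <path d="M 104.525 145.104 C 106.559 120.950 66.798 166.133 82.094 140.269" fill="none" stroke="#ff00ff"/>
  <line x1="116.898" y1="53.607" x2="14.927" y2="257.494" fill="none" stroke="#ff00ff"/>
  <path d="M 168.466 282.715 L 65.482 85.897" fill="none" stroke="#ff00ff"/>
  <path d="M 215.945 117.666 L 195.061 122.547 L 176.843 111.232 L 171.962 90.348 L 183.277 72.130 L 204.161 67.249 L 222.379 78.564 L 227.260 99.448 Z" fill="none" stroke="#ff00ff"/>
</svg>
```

; LightBurn 1.4.05
; GRBL device profile, absolute coords
G21
G90
G0 X49.045 Y173.674
M3 S458
G1 X45.033 Y183.360 F1571
G1 X35.347 Y187.372 F1571
G1 X25.661 Y183.360 F1571
G1 X21.649 Y173.674 F1571
G1 X25.661 Y163.988 F1571
G1 X35.347 Y159.976 F1571
G1 X45.033 Y163.988 F1571
G1 X49.045 Y173.674 F1571
M5
G0 X104.525 Y143.487
M3 S458
G1 X99.727 Y150.795 F1571
G1 X88.336 Y145.263 F1571
G1 X79.432 Y140.052 F1571
G1 X82.094 Y148.322 F1571
M5
G0 X116.898 Y234.984
M3 S458
G1 X14.927 Y31.097 F1571
M5
G0 X168.466 Y5.876
M3 S458
G1 X65.482 Y202.694 F1571
M5
G0 X215.945 Y170.925
M3 S458
G1 X195.061 Y166.044 F1571
G1 X176.843 Y177.359 F1571
G1 X171.962 Y198.243 F1571
G1 X183.277 Y216.461 F1571
G1 X204.161 Y221.342 F1571
G1 X222.379 Y210.027 F1571
G1 X227.260 Y189.143 F1571
G1 X215.945 Y170.925 F1571
M5
G0 X0.000 Y0.000

Since the viewBox matches the mm dimensions, user units are millimetres directly. The only transform is the Y-flip y_m = 288.591 − y_svg.

Shape 1 is a circle drawn with `<circle>`. Its stroke #ff00ff means score at S458, F1571. After flipping Y the toolpath is (49.045,173.674) → (45.033,183.360) → (35.347,187.372) → (25.661,183.360) → (21.649,173.674) → (25.661,163.988) → (35.347,159.976) → (45.033,163.988) → (49.045,173.674), returning to the start.

Shape 2 is a cubic bezier drawn with `<path>`. Its stroke #ff00ff means score at S458, F1571. After flipping Y the toolpath is (104.525,143.487) → (99.727,150.795) → (88.336,145.263) → (79.432,140.052) → (82.094,148.322).

Shape 3 is a line segment drawn with `<line>`. Its stroke #ff00ff means score at S458, F1571. After flipping Y the toolpath is (116.898,234.984) → (14.927,31.097).

Shape 4 is a line segment drawn with `<path>`. Its stroke #ff00ff means score at S458, F1571. After flipping Y the toolpath is (168.466,5.876) → (65.482,202.694).

Shape 5 is a regular polygon drawn with `<path>`. Its stroke #ff00ff means score at S458, F1571. After flipping Y the toolpath is (215.945,170.925) → (195.061,166.044) → (176.843,177.359) → (171.962,198.243) → (183.277,216.461) → (204.161,221.342) → (222.379,210.027) → (227.260,189.143) → (215.945,170.925), returning to the start.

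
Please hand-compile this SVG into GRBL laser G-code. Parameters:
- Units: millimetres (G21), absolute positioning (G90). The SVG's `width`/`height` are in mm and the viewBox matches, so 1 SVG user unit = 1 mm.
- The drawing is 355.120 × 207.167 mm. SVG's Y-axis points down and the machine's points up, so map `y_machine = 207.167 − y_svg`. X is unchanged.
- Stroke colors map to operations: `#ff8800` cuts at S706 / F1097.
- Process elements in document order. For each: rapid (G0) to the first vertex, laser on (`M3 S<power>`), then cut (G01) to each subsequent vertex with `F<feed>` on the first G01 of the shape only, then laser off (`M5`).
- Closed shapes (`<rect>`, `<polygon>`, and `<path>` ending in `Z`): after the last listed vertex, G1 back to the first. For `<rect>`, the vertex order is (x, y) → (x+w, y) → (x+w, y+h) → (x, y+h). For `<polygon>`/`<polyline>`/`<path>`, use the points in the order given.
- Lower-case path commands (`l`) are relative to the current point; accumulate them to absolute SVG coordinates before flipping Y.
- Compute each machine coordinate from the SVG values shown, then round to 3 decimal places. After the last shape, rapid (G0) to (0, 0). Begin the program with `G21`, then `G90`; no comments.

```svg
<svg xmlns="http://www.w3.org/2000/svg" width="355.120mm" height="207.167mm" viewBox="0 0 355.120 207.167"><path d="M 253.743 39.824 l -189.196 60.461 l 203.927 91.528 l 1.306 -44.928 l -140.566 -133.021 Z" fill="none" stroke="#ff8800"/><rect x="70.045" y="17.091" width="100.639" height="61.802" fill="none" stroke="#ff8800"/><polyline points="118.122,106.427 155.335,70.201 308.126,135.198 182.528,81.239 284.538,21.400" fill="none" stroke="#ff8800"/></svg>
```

Since the viewBox matches the mm dimensions, user units are millimetres directly. The only transform is the Y-flip y_m = 207.167 − y_svg.

Shape 1 is a closed polygon drawn with `<path>`. Its stroke #ff8800 means cut at S706, F1097. After flipping Y the toolpath is (253.743,167.343) → (64.547,106.882) → (268.474,15.354) → (269.780,60.282) → (129.214,193.303) → (253.743,167.343), returning to the start.

Shape 2 is a rectangle drawn with `<rect>`. Its stroke #ff8800 means cut at S706, F1097. After flipping Y the toolpath is (70.045,190.076) → (170.684,190.076) → (170.684,128.274) → (70.045,128.274) → (70.045,190.076), returning to the start.

Shape 3 is a open polyline drawn with `<polyline>`. Its stroke #ff8800 means cut at S706, F1097. After flipping Y the toolpath is (118.122,100.740) → (155.335,136.966) → (308.126,71.969) → (182.528,125.928) → (284.538,185.767).

G21
G90
G0 X253.743 Y167.343
M3 S706
G01 X64.547 Y106.882 F1097
G01 X268.474 Y15.354
G01 X269.780 Y60.282
G01 X129.214 Y193.303
G01 X253.743 Y167.343
M5
G0 X70.045 Y190.076
M3 S706
G01 X170.684 Y190.076 F1097
G01 X170.684 Y128.274
G01 X70.045 Y128.274
G01 X70.045 Y190.076
M5
G0 X118.122 Y100.740
M3 S706
G01 X155.335 Y136.966 F1097
G01 X308.126 Y71.969
G01 X182.528 Y125.928
G01 X284.538 Y185.767
M5
G0 X0.000 Y0.000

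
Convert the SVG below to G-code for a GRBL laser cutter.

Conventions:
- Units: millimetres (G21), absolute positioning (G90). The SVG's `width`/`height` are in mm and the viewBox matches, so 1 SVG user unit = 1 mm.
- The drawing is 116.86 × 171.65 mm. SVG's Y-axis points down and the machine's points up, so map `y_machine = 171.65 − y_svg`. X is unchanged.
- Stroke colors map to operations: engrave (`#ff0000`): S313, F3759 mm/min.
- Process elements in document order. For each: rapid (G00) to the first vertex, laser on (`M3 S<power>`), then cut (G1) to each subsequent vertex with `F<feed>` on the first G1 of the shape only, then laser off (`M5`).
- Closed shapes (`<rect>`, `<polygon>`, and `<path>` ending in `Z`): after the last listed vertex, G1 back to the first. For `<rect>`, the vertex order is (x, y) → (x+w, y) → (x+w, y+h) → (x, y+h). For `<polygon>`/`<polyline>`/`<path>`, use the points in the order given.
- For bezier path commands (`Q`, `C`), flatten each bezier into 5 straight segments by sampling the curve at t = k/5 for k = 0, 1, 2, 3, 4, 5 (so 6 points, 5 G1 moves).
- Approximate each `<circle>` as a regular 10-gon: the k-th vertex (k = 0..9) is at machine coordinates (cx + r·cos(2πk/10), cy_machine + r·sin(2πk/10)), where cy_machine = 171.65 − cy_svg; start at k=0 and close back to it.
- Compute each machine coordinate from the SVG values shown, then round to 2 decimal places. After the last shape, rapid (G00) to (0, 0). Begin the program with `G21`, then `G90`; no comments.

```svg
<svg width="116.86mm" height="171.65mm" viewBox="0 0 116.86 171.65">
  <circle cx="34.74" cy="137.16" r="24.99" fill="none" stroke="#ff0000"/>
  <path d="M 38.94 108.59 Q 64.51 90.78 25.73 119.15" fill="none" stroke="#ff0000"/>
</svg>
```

viewBox `0 0 116.86 171.65` with mm width/height → 1 unit = 1 mm. Flip: y_m = 171.65 − y_svg.

**Shape 1** — `<circle>` circle, stroke `#ff0000` → engrave (S313, F3759). Machine vertices: (59.73,34.49) → (54.96,49.18) → (42.46,58.26) → (27.02,58.26) → (14.52,49.18) → (9.75,34.49) → (14.52,19.80) → (27.02,10.72) → (42.46,10.72) → (54.96,19.80) → (59.73,34.49). Closed: final G1 returns to the first vertex.

**Shape 2** — `<path>` quadratic bezier, stroke `#ff0000` → engrave (S313, F3759). Control points (SVG): P0=(38.94,108.59), P1=(64.51,90.78), P2=(25.73,119.15); sampled at t=k/5. Machine vertices: (38.94,63.06) → (46.59,68.34) → (49.10,69.92) → (46.46,67.81) → (38.67,62.00) → (25.73,52.50). Open path.

G21
G90
G00 X59.73 Y34.49
M3 S313
G1 X54.96 Y49.18 F3759
G1 X42.46 Y58.26
G1 X27.02 Y58.26
G1 X14.52 Y49.18
G1 X9.75 Y34.49
G1 X14.52 Y19.80
G1 X27.02 Y10.72
G1 X42.46 Y10.72
G1 X54.96 Y19.80
G1 X59.73 Y34.49
M5
G00 X38.94 Y63.06
M3 S313
G1 X46.59 Y68.34 F3759
G1 X49.10 Y69.92
G1 X46.46 Y67.81
G1 X38.67 Y62.00
G1 X25.73 Y52.50
M5
G00 X0.00 Y0.00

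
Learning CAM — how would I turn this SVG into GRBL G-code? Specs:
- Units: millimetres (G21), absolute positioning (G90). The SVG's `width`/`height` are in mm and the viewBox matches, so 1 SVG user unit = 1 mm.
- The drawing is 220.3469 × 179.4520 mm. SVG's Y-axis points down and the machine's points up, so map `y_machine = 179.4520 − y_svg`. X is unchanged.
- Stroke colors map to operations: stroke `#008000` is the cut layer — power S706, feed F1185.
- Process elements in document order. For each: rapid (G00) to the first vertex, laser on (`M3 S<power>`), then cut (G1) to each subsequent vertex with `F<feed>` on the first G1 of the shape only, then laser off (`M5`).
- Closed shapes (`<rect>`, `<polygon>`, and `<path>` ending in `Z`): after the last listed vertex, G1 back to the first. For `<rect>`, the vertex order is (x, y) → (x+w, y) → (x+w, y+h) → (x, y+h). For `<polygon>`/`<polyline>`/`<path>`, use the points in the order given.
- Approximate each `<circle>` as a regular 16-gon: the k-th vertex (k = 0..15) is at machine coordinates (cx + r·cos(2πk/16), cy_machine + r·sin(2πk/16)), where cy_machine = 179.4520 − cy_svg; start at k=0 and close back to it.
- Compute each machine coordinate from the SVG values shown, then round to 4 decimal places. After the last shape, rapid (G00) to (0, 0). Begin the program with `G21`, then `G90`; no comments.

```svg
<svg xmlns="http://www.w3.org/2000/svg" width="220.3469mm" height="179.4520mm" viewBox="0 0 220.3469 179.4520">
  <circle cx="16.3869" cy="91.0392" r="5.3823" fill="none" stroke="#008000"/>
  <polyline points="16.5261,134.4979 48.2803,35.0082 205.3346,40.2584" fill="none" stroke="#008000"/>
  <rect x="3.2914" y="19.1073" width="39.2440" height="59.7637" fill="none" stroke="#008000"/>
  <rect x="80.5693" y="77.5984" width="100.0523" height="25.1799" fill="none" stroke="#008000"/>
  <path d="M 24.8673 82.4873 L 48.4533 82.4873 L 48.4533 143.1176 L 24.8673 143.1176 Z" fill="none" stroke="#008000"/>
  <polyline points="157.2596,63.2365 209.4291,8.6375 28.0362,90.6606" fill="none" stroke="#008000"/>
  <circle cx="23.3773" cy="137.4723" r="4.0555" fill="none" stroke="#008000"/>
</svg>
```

G21
G90
G00 X21.7692 Y88.4128
M3 S706
G1 X21.3595 Y90.4725 F1185
G1 X20.1928 Y92.2187
G1 X18.4466 Y93.3854
G1 X16.3869 Y93.7951
G1 X14.3272 Y93.3854
G1 X12.5810 Y92.2187
G1 X11.4143 Y90.4725
G1 X11.0046 Y88.4128
G1 X11.4143 Y86.3531
G1 X12.5810 Y84.6069
G1 X14.3272 Y83.4402
G1 X16.3869 Y83.0305
G1 X18.4466 Y83.4402
G1 X20.1928 Y84.6069
G1 X21.3595 Y86.3531
G1 X21.7692 Y88.4128
M5
G00 X16.5261 Y44.9541
M3 S706
G1 X48.2803 Y144.4438 F1185
G1 X205.3346 Y139.1936
M5
G00 X3.2914 Y160.3447
M3 S706
G1 X42.5354 Y160.3447 F1185
G1 X42.5354 Y100.5810
G1 X3.2914 Y100.5810
G1 X3.2914 Y160.3447
M5
G00 X80.5693 Y101.8536
M3 S706
G1 X180.6216 Y101.8536 F1185
G1 X180.6216 Y76.6737
G1 X80.5693 Y76.6737
G1 X80.5693 Y101.8536
M5
G00 X24.8673 Y96.9647
M3 S706
G1 X48.4533 Y96.9647 F1185
G1 X48.4533 Y36.3344
G1 X24.8673 Y36.3344
G1 X24.8673 Y96.9647
M5
G00 X157.2596 Y116.2155
M3 S706
G1 X209.4291 Y170.8145 F1185
G1 X28.0362 Y88.7914
M5
G00 X27.4328 Y41.9797
M3 S706
G1 X27.1241 Y43.5317 F1185
G1 X26.2450 Y44.8474
G1 X24.9293 Y45.7265
G1 X23.3773 Y46.0352
G1 X21.8253 Y45.7265
G1 X20.5096 Y44.8474
G1 X19.6305 Y43.5317
G1 X19.3218 Y41.9797
G1 X19.6305 Y40.4277
G1 X20.5096 Y39.1120
G1 X21.8253 Y38.2329
G1 X23.3773 Y37.9242
G1 X24.9293 Y38.2329
G1 X26.2450 Y39.1120
G1 X27.1241 Y40.4277
G1 X27.4328 Y41.9797
M5
G00 X0.0000 Y0.0000

Since the viewBox matches the mm dimensions, user units are millimetres directly. The only transform is the Y-flip y_m = 179.4520 − y_svg.

Shape 1 is a circle drawn with `<circle>`. Its stroke #008000 means cut at S706, F1185. After flipping Y the toolpath is (21.7692,88.4128) → (21.3595,90.4725) → (20.1928,92.2187) → (18.4466,93.3854) → (16.3869,93.7951) → (14.3272,93.3854) → (12.5810,92.2187) → (11.4143,90.4725) → (11.0046,88.4128) → (11.4143,86.3531) → (12.5810,84.6069) → (14.3272,83.4402) → (16.3869,83.0305) → (18.4466,83.4402) → (20.1928,84.6069) → (21.3595,86.3531) → (21.7692,88.4128), returning to the start.

Shape 2 is a open polyline drawn with `<polyline>`. Its stroke #008000 means cut at S706, F1185. After flipping Y the toolpath is (16.5261,44.9541) → (48.2803,144.4438) → (205.3346,139.1936).

Shape 3 is a rectangle drawn with `<rect>`. Its stroke #008000 means cut at S706, F1185. After flipping Y the toolpath is (3.2914,160.3447) → (42.5354,160.3447) → (42.5354,100.5810) → (3.2914,100.5810) → (3.2914,160.3447), returning to the start.

Shape 4 is a rectangle drawn with `<rect>`. Its stroke #008000 means cut at S706, F1185. After flipping Y the toolpath is (80.5693,101.8536) → (180.6216,101.8536) → (180.6216,76.6737) → (80.5693,76.6737) → (80.5693,101.8536), returning to the start.

Shape 5 is a rectangle drawn with `<path>`. Its stroke #008000 means cut at S706, F1185. After flipping Y the toolpath is (24.8673,96.9647) → (48.4533,96.9647) → (48.4533,36.3344) → (24.8673,36.3344) → (24.8673,96.9647), returning to the start.

Shape 6 is a open polyline drawn with `<polyline>`. Its stroke #008000 means cut at S706, F1185. After flipping Y the toolpath is (157.2596,116.2155) → (209.4291,170.8145) → (28.0362,88.7914).

Shape 7 is a circle drawn with `<circle>`. Its stroke #008000 means cut at S706, F1185. After flipping Y the toolpath is (27.4328,41.9797) → (27.1241,43.5317) → (26.2450,44.8474) → (24.9293,45.7265) → (23.3773,46.0352) → (21.8253,45.7265) → (20.5096,44.8474) → (19.6305,43.5317) → (19.3218,41.9797) → (19.6305,40.4277) → (20.5096,39.1120) → (21.8253,38.2329) → (23.3773,37.9242) → (24.9293,38.2329) → (26.2450,39.1120) → (27.1241,40.4277) → (27.4328,41.9797), returning to the start.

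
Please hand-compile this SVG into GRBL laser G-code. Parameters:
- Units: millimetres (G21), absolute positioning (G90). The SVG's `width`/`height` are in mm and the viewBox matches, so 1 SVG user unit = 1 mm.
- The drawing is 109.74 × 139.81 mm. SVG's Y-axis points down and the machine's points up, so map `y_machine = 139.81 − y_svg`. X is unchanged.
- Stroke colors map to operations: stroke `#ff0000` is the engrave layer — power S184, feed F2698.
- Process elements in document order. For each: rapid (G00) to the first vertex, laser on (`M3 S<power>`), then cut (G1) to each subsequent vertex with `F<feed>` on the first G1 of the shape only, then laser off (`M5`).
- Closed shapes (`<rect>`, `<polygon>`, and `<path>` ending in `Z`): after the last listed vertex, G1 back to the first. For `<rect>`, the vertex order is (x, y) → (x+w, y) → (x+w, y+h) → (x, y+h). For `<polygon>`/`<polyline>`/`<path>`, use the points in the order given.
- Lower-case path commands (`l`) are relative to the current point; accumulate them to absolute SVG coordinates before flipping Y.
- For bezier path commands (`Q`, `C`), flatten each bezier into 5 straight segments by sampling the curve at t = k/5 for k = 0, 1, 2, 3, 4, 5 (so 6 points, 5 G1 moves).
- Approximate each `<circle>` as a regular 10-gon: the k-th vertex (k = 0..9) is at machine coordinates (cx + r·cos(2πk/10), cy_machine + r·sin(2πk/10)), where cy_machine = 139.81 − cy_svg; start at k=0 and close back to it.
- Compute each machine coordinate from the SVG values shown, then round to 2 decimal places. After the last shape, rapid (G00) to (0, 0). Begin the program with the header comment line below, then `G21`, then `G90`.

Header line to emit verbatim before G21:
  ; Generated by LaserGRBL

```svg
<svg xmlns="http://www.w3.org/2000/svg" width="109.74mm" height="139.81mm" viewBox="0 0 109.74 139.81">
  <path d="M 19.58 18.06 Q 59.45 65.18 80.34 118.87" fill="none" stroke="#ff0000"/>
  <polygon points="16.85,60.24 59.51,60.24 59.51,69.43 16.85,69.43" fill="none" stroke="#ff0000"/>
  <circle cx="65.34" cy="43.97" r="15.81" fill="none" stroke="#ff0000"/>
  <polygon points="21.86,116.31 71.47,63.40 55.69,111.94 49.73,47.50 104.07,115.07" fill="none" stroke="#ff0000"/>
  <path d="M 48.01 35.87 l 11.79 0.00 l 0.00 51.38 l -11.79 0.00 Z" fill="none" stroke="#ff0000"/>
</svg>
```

; Generated by LaserGRBL
G21
G90
G00 X19.58 Y121.75
M3 S184
G1 X34.77 Y102.64 F2698
G1 X48.44 Y83.00
G1 X60.59 Y62.84
G1 X71.22 Y42.15
G1 X80.34 Y20.94
M5
G00 X16.85 Y79.57
M3 S184
G1 X59.51 Y79.57 F2698
G1 X59.51 Y70.38
G1 X16.85 Y70.38
G1 X16.85 Y79.57
M5
G00 X81.15 Y95.84
M3 S184
G1 X78.13 Y105.13 F2698
G1 X70.23 Y110.88
G1 X60.45 Y110.88
G1 X52.55 Y105.13
G1 X49.53 Y95.84
G1 X52.55 Y86.55
G1 X60.45 Y80.80
G1 X70.23 Y80.80
G1 X78.13 Y86.55
G1 X81.15 Y95.84
M5
G00 X21.86 Y23.50
M3 S184
G1 X71.47 Y76.41 F2698
G1 X55.69 Y27.87
G1 X49.73 Y92.31
G1 X104.07 Y24.74
G1 X21.86 Y23.50
M5
G00 X48.01 Y103.94
M3 S184
G1 X59.80 Y103.94 F2698
G1 X59.80 Y52.56
G1 X48.01 Y52.56
G1 X48.01 Y103.94
M5
G00 X0.00 Y0.00

viewBox `0 0 109.74 139.81` with mm width/height → 1 unit = 1 mm. Flip: y_m = 139.81 − y_svg.

**Shape 1** — `<path>` quadratic bezier, stroke `#ff0000` → engrave (S184, F2698). Control points (SVG): P0=(19.58,18.06), P1=(59.45,65.18), P2=(80.34,118.87); sampled at t=k/5. Machine vertices: (19.58,121.75) → (34.77,102.64) → (48.44,83.00) → (60.59,62.84) → (71.22,42.15) → (80.34,20.94). Open path.

**Shape 2** — `<polygon>` rectangle, stroke `#ff0000` → engrave (S184, F2698). Machine vertices: (16.85,79.57) → (59.51,79.57) → (59.51,70.38) → (16.85,70.38) → (16.85,79.57). Closed: final G1 returns to the first vertex.

**Shape 3** — `<circle>` circle, stroke `#ff0000` → engrave (S184, F2698). Machine vertices: (81.15,95.84) → (78.13,105.13) → (70.23,110.88) → (60.45,110.88) → (52.55,105.13) → (49.53,95.84) → (52.55,86.55) → (60.45,80.80) → (70.23,80.80) → (78.13,86.55) → (81.15,95.84). Closed: final G1 returns to the first vertex.

**Shape 4** — `<polygon>` closed polygon, stroke `#ff0000` → engrave (S184, F2698). Machine vertices: (21.86,23.50) → (71.47,76.41) → (55.69,27.87) → (49.73,92.31) → (104.07,24.74) → (21.86,23.50). Closed: final G1 returns to the first vertex.

**Shape 5** — `<path>` rectangle, stroke `#ff0000` → engrave (S184, F2698). Machine vertices: (48.01,103.94) → (59.80,103.94) → (59.80,52.56) → (48.01,52.56) → (48.01,103.94). Closed: final G1 returns to the first vertex.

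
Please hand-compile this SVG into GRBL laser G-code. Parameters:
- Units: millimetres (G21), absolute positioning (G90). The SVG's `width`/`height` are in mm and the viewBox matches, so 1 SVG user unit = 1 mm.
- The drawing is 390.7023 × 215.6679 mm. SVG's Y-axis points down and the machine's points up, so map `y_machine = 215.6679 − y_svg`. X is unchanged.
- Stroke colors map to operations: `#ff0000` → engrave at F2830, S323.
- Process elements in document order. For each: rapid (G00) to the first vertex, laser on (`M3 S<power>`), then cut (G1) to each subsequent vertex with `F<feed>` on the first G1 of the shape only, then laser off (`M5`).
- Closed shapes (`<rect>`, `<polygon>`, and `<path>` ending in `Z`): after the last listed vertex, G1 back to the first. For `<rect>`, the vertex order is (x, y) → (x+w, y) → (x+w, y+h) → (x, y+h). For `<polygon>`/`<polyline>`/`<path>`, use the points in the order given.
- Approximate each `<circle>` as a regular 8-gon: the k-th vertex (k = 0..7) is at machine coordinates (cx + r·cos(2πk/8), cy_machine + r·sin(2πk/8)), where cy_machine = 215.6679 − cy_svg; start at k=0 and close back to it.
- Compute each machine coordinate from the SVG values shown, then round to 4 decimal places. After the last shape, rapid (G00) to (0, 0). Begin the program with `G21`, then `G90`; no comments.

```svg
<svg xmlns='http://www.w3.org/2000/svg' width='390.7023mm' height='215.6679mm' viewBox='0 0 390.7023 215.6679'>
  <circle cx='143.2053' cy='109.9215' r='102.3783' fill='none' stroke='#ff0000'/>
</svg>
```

viewBox `0 0 390.7023 215.6679` with mm width/height → 1 unit = 1 mm. Flip: y_m = 215.6679 − y_svg.

**Shape 1** — `<circle>` circle, stroke `#ff0000` → engrave (S323, F2830). Machine vertices: (245.5836,105.7464) → (215.5977,178.1388) → (143.2053,208.1247) → (70.8129,178.1388) → (40.8270,105.7464) → (70.8129,33.3540) → (143.2053,3.3681) → (215.5977,33.3540) → (245.5836,105.7464). Closed: final G1 returns to the first vertex.

G21
G90
G00 X245.5836 Y105.7464
M3 S323
G1 X215.5977 Y178.1388 F2830
G1 X143.2053 Y208.1247
G1 X70.8129 Y178.1388
G1 X40.8270 Y105.7464
G1 X70.8129 Y33.3540
G1 X143.2053 Y3.3681
G1 X215.5977 Y33.3540
G1 X245.5836 Y105.7464
M5
G00 X0.0000 Y0.0000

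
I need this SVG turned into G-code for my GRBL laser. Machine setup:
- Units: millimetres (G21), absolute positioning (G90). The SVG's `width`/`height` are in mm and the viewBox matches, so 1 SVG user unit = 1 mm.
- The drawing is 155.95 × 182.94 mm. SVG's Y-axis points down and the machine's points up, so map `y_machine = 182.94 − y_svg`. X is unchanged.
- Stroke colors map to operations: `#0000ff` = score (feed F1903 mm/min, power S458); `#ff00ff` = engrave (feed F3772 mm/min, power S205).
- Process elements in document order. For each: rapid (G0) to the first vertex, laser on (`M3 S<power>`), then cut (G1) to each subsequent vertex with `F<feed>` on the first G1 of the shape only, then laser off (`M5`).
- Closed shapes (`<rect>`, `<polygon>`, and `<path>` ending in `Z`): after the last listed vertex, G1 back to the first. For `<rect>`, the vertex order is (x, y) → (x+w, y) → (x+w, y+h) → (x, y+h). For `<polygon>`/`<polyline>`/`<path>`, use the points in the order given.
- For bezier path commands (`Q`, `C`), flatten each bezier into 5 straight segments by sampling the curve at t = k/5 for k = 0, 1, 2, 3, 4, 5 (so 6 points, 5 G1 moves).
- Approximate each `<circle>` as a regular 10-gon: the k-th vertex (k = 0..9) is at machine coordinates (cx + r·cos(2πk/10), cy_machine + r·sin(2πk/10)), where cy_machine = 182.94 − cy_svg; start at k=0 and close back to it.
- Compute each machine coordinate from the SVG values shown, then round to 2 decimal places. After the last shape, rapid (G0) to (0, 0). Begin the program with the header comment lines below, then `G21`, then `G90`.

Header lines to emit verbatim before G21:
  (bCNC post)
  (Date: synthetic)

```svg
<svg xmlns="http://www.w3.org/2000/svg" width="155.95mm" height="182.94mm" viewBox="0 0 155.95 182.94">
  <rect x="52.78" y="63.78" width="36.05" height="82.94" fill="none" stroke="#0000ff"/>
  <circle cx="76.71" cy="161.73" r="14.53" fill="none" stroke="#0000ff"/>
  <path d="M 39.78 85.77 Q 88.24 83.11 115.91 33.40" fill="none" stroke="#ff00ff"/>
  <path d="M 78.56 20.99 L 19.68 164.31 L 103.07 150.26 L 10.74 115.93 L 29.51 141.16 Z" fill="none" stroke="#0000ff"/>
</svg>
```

Since the viewBox matches the mm dimensions, user units are millimetres directly. The only transform is the Y-flip y_m = 182.94 − y_svg.

Shape 1 is a rectangle drawn with `<rect>`. Its stroke #0000ff means score at S458, F1903. After flipping Y the toolpath is (52.78,119.16) → (88.83,119.16) → (88.83,36.22) → (52.78,36.22) → (52.78,119.16), returning to the start.

Shape 2 is a circle drawn with `<circle>`. Its stroke #0000ff means score at S458, F1903. After flipping Y the toolpath is (91.24,21.21) → (88.47,29.75) → (81.20,35.03) → (72.22,35.03) → (64.95,29.75) → (62.18,21.21) → (64.95,12.67) → (72.22,7.39) → (81.20,7.39) → (88.47,12.67) → (91.24,21.21), returning to the start.

Shape 3 is a quadratic bezier drawn with `<path>`. Its stroke #ff00ff means engrave at S205, F3772. After flipping Y the toolpath is (39.78,97.17) → (58.33,100.12) → (75.22,106.83) → (90.45,117.30) → (104.01,131.54) → (115.91,149.54).

Shape 4 is a closed polygon drawn with `<path>`. Its stroke #0000ff means score at S458, F1903. After flipping Y the toolpath is (78.56,161.95) → (19.68,18.63) → (103.07,32.68) → (10.74,67.01) → (29.51,41.78) → (78.56,161.95), returning to the start.

(bCNC post)
(Date: synthetic)
G21
G90
G0 X52.78 Y119.16
M3 S458
G1 X88.83 Y119.16 F1903
G1 X88.83 Y36.22
G1 X52.78 Y36.22
G1 X52.78 Y119.16
M5
G0 X91.24 Y21.21
M3 S458
G1 X88.47 Y29.75 F1903
G1 X81.20 Y35.03
G1 X72.22 Y35.03
G1 X64.95 Y29.75
G1 X62.18 Y21.21
G1 X64.95 Y12.67
G1 X72.22 Y7.39
G1 X81.20 Y7.39
G1 X88.47 Y12.67
G1 X91.24 Y21.21
M5
G0 X39.78 Y97.17
M3 S205
G1 X58.33 Y100.12 F3772
G1 X75.22 Y106.83
G1 X90.45 Y117.30
G1 X104.01 Y131.54
G1 X115.91 Y149.54
M5
G0 X78.56 Y161.95
M3 S458
G1 X19.68 Y18.63 F1903
G1 X103.07 Y32.68
G1 X10.74 Y67.01
G1 X29.51 Y41.78
G1 X78.56 Y161.95
M5
G0 X0.00 Y0.00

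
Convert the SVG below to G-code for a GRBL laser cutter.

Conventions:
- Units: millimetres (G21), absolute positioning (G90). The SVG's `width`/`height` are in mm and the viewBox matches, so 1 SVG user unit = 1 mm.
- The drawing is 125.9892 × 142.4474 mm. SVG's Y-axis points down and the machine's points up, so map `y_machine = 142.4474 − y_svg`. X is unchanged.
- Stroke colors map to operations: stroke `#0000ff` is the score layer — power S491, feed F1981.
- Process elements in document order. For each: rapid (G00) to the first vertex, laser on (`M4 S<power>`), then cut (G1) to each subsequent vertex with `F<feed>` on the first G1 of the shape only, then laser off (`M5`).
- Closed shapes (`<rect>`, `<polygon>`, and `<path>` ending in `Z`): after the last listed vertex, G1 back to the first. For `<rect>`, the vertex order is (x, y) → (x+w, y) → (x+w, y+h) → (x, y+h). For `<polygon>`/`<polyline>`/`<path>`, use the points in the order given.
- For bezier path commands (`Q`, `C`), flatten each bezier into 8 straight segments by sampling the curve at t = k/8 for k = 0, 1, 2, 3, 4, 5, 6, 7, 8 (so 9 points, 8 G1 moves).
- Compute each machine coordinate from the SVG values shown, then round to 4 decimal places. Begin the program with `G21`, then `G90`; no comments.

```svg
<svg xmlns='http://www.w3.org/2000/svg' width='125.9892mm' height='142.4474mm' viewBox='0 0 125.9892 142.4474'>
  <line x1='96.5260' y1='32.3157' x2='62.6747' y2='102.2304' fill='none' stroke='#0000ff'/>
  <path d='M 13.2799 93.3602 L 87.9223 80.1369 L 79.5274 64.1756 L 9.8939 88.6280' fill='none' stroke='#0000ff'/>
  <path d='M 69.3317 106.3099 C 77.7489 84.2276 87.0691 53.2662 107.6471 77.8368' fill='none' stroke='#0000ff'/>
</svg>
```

viewBox `0 0 125.9892 142.4474` with mm width/height → 1 unit = 1 mm. Flip: y_m = 142.4474 − y_svg.

**Shape 1** — `<line>` line segment, stroke `#0000ff` → score (S491, F1981). Machine vertices: (96.5260,110.1317) → (62.6747,40.2170). Open path.

**Shape 2** — `<path>` open polyline, stroke `#0000ff` → score (S491, F1981). Machine vertices: (13.2799,49.0872) → (87.9223,62.3105) → (79.5274,78.2718) → (9.8939,53.8194). Open path.

**Shape 3** — `<path>` cubic bezier, stroke `#0000ff` → score (S491, F1981). Control points (SVG): P0=(69.3317,106.3099), P1=(77.7489,84.2276), P2=(87.0691,53.2662), P3=(107.6471,77.8368); sampled at t=k/8. Machine vertices: (69.3317,36.1375) → (72.5507,44.7088) → (75.9757,53.3576) → (79.7281,61.3293) → (83.9291,67.8689) → (88.7002,72.2216) → (94.1626,73.6327) → (100.4378,71.3473) → (107.6471,64.6106). Open path.

G21
G90
G00 X96.5260 Y110.1317
M4 S491
G1 X62.6747 Y40.2170 F1981
M5
G00 X13.2799 Y49.0872
M4 S491
G1 X87.9223 Y62.3105 F1981
G1 X79.5274 Y78.2718
G1 X9.8939 Y53.8194
M5
G00 X69.3317 Y36.1375
M4 S491
G1 X72.5507 Y44.7088 F1981
G1 X75.9757 Y53.3576
G1 X79.7281 Y61.3293
G1 X83.9291 Y67.8689
G1 X88.7002 Y72.2216
G1 X94.1626 Y73.6327
G1 X100.4378 Y71.3473
G1 X107.6471 Y64.6106
M5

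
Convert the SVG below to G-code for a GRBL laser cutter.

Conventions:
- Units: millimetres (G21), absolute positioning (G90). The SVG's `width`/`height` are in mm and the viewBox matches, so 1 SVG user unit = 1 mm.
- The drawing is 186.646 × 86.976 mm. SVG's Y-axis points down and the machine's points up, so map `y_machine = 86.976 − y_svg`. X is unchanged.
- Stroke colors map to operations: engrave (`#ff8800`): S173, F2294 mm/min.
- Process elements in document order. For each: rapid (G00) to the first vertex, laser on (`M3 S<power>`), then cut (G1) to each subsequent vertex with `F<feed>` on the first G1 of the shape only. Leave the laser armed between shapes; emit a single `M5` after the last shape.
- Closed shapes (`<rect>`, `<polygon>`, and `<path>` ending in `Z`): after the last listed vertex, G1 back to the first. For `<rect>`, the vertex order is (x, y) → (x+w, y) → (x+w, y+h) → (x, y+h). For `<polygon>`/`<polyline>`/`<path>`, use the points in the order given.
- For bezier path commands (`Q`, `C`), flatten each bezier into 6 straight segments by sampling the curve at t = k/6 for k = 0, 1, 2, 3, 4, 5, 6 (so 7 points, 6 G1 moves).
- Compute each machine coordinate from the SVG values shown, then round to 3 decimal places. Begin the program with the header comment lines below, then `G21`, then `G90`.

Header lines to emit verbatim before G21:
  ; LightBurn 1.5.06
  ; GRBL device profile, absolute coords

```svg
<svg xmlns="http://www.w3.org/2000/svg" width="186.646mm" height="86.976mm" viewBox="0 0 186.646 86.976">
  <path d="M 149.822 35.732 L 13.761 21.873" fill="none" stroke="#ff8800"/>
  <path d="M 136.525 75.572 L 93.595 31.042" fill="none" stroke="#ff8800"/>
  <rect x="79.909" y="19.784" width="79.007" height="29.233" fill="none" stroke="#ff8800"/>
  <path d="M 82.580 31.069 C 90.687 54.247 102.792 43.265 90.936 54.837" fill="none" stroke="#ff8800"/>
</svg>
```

Since the viewBox matches the mm dimensions, user units are millimetres directly. The only transform is the Y-flip y_m = 86.976 − y_svg.

Shape 1 is a line segment drawn with `<path>`. Its stroke #ff8800 means engrave at S173, F2294. After flipping Y the toolpath is (149.822,51.244) → (13.761,65.103).

Shape 2 is a line segment drawn with `<path>`. Its stroke #ff8800 means engrave at S173, F2294. After flipping Y the toolpath is (136.525,11.404) → (93.595,55.934).

Shape 3 is a rectangle drawn with `<rect>`. Its stroke #ff8800 means engrave at S173, F2294. After flipping Y the toolpath is (79.909,67.192) → (158.916,67.192) → (158.916,37.959) → (79.909,37.959) → (79.909,67.192), returning to the start.

Shape 4 is a cubic bezier drawn with `<path>`. Its stroke #ff8800 means engrave at S173, F2294. After flipping Y the toolpath is (82.580,55.907) → (86.837,46.902) → (90.984,42.015) → (94.244,39.671) → (95.841,38.294) → (94.997,36.308) → (90.936,32.139).

; LightBurn 1.5.06
; GRBL device profile, absolute coords
G21
G90
G00 X149.822 Y51.244
M3 S173
G1 X13.761 Y65.103 F2294
G00 X136.525 Y11.404
M3 S173
G1 X93.595 Y55.934 F2294
G00 X79.909 Y67.192
M3 S173
G1 X158.916 Y67.192 F2294
G1 X158.916 Y37.959
G1 X79.909 Y37.959
G1 X79.909 Y67.192
G00 X82.580 Y55.907
M3 S173
G1 X86.837 Y46.902 F2294
G1 X90.984 Y42.015
G1 X94.244 Y39.671
G1 X95.841 Y38.294
G1 X94.997 Y36.308
G1 X90.936 Y32.139
M5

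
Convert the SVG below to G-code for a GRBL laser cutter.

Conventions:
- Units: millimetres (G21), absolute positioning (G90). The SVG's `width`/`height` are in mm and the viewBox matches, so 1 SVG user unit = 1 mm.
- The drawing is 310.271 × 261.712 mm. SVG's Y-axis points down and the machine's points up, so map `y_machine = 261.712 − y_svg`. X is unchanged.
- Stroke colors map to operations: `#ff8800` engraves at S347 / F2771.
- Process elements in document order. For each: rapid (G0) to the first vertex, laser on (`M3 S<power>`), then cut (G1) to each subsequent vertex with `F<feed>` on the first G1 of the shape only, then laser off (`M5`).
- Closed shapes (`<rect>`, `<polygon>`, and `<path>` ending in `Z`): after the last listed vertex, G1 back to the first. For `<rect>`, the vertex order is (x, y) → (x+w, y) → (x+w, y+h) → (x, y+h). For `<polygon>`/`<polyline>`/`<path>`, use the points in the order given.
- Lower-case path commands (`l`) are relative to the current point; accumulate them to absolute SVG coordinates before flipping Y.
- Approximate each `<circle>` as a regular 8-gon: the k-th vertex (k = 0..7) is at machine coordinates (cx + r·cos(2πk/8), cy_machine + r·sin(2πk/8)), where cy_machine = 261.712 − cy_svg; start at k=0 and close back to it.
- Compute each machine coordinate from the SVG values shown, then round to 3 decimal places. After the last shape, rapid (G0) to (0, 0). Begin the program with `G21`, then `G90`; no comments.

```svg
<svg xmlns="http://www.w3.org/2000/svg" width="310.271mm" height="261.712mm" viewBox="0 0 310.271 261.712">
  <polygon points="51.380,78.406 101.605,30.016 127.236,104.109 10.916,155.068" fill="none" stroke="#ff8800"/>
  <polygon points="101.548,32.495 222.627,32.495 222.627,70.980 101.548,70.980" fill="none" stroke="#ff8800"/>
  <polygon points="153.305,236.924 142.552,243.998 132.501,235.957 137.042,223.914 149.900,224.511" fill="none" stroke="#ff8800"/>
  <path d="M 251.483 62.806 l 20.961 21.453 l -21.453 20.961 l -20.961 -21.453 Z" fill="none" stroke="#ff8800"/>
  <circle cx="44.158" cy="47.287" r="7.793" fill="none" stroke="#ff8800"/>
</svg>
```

G21
G90
G0 X51.380 Y183.306
M3 S347
G1 X101.605 Y231.696 F2771
G1 X127.236 Y157.603
G1 X10.916 Y106.644
G1 X51.380 Y183.306
M5
G0 X101.548 Y229.217
M3 S347
G1 X222.627 Y229.217 F2771
G1 X222.627 Y190.732
G1 X101.548 Y190.732
G1 X101.548 Y229.217
M5
G0 X153.305 Y24.788
M3 S347
G1 X142.552 Y17.714 F2771
G1 X132.501 Y25.755
G1 X137.042 Y37.798
G1 X149.900 Y37.201
G1 X153.305 Y24.788
M5
G0 X251.483 Y198.906
M3 S347
G1 X272.444 Y177.453 F2771
G1 X250.991 Y156.492
G1 X230.030 Y177.945
G1 X251.483 Y198.906
M5
G0 X51.951 Y214.425
M3 S347
G1 X49.668 Y219.935 F2771
G1 X44.158 Y222.218
G1 X38.648 Y219.935
G1 X36.365 Y214.425
G1 X38.648 Y208.915
G1 X44.158 Y206.632
G1 X49.668 Y208.915
G1 X51.951 Y214.425
M5
G0 X0.000 Y0.000

1 u = 1 mm; y_m = 261.712 − y.

[1] `<polygon>` closed polygon, #ff8800→engrave S347 F2771: (51.380,183.306) → (101.605,231.696) → (127.236,157.603) → (10.916,106.644) → (51.380,183.306) (closed)

[2] `<polygon>` rectangle, #ff8800→engrave S347 F2771: (101.548,229.217) → (222.627,229.217) → (222.627,190.732) → (101.548,190.732) → (101.548,229.217) (closed)

[3] `<polygon>` regular polygon, #ff8800→engrave S347 F2771: (153.305,24.788) → (142.552,17.714) → (132.501,25.755) → (137.042,37.798) → (149.900,37.201) → (153.305,24.788) (closed)

[4] `<path>` regular polygon, #ff8800→engrave S347 F2771: (251.483,198.906) → (272.444,177.453) → (250.991,156.492) → (230.030,177.945) → (251.483,198.906) (closed)

[5] `<circle>` circle, #ff8800→engrave S347 F2771: (51.951,214.425) → (49.668,219.935) → (44.158,222.218) → (38.648,219.935) → (36.365,214.425) → (38.648,208.915) → (44.158,206.632) → (49.668,208.915) → (51.951,214.425) (closed)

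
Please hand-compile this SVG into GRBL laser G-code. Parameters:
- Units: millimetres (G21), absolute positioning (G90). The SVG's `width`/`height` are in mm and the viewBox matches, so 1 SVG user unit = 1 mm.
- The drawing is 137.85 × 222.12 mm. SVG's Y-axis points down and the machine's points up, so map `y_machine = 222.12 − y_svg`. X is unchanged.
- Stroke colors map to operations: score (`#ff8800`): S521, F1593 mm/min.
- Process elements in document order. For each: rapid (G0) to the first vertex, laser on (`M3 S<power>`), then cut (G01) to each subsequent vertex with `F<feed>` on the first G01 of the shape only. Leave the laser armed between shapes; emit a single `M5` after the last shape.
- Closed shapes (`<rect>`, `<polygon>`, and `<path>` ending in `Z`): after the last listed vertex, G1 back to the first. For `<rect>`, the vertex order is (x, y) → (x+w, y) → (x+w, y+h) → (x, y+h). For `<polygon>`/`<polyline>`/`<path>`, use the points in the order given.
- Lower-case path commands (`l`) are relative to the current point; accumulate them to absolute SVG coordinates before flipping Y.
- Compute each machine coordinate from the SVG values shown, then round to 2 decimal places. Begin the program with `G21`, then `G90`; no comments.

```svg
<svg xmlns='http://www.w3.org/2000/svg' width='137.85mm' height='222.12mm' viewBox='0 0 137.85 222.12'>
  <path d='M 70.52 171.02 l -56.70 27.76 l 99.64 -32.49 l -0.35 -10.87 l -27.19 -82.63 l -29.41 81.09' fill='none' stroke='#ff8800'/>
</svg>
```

Since the viewBox matches the mm dimensions, user units are millimetres directly. The only transform is the Y-flip y_m = 222.12 − y_svg.

Shape 1 is a open polyline drawn with `<path>`. Its stroke #ff8800 means score at S521, F1593. After flipping Y the toolpath is (70.52,51.10) → (13.82,23.34) → (113.46,55.83) → (113.11,66.70) → (85.92,149.33) → (56.51,68.24).

G21
G90
G0 X70.52 Y51.10
M3 S521
G01 X13.82 Y23.34 F1593
G01 X113.46 Y55.83
G01 X113.11 Y66.70
G01 X85.92 Y149.33
G01 X56.51 Y68.24
M5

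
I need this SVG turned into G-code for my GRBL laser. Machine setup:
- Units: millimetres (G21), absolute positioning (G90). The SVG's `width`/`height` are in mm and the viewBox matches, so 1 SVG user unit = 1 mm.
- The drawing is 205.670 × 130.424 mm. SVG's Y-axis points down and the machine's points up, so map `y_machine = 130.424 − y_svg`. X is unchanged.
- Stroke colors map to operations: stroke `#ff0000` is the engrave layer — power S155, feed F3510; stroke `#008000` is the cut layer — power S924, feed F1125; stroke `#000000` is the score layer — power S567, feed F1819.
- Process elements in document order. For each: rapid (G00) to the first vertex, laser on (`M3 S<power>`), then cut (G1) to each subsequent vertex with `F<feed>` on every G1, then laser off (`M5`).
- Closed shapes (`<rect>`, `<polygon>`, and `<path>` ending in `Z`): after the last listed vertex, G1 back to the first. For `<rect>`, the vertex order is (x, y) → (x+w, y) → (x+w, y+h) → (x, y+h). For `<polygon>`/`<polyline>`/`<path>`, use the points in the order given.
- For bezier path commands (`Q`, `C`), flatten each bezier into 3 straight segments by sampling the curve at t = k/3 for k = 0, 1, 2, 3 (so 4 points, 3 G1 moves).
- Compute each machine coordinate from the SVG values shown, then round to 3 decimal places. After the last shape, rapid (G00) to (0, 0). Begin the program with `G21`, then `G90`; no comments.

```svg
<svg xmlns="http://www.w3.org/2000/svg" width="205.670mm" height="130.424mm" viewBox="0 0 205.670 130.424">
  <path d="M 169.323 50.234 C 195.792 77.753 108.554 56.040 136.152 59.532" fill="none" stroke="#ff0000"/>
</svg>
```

1 u = 1 mm; y_m = 130.424 − y.

[1] `<path>` cubic bezier, #ff0000→engrave S155 F3510: (169.323,80.190) → (166.354,66.325) → (138.368,68.739) → (136.152,70.892)

G21
G90
G00 X169.323 Y80.190
M3 S155
G1 X166.354 Y66.325 F3510
G1 X138.368 Y68.739 F3510
G1 X136.152 Y70.892 F3510
M5
G00 X0.000 Y0.000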